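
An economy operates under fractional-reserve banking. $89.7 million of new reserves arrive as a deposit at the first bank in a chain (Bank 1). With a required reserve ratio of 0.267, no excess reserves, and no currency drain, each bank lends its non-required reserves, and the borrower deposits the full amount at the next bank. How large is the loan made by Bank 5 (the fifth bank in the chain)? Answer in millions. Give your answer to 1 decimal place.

$19.0 million

Each bank lends a fraction (1 − rr) = 0.7330 of the deposit it receives, so Bank 5 receives 89.7·0.7330^4 and lends 89.7·0.7330^5 ≈ 18.9807 million.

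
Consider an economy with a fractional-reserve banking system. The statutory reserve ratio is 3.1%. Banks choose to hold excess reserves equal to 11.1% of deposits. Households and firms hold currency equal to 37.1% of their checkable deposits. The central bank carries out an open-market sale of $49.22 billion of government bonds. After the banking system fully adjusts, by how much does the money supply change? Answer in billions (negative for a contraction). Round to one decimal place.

The money multiplier is m = (1 + c) / (rr + e + c) = (1 + 0.371) / (0.031 + 0.111 + 0.371) ≈ 2.6725.
The sale removes 49.22 billion of base, so ΔM = m × ΔMB = 2.6725 × (−49.22) ≈ -131.5404 billion.

-131.5 billion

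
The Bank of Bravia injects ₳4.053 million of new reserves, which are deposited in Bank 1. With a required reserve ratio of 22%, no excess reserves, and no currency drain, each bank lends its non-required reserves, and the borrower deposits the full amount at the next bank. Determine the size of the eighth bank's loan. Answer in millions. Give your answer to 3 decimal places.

₳0.555 million

Each bank lends a fraction (1 − rr) = 0.7800 of the deposit it receives, so Bank 8 receives 4.053·0.7800^7 and lends 4.053·0.7800^8 ≈ 0.5553 million.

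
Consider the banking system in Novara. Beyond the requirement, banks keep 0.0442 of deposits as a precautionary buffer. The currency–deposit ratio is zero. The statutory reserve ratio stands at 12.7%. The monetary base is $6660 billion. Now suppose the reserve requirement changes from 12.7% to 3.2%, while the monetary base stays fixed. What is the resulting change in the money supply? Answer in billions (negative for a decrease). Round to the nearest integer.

Initially m₁ = 1 / (0.127 + 0.0442) ≈ 5.84112, so M₁ = 5.84112 × 6660 = 38901.8592 billion.
After the change m₂ = 1 / (0.032 + 0.0442) ≈ 13.12336, so M₂ = 13.12336 × 6660 = 87401.5776 billion.
ΔM = M₂ − M₁ = 87401.5776 − 38901.8592 = 48499.7184 billion.

$48500 billion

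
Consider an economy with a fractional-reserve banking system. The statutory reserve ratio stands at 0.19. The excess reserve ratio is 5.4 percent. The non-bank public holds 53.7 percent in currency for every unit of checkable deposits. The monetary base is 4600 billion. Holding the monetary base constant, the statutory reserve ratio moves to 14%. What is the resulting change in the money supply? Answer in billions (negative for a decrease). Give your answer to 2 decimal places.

619.20 billion

Initially m₁ = (1 + 0.537) / (0.19 + 0.054 + 0.537) ≈ 1.9679898, so M₁ = 1.9679898 × 4600 ≈ 9052.7531 billion.
After the change m₂ = (1 + 0.537) / (0.14 + 0.054 + 0.537) ≈ 2.1025992, so M₂ = 2.1025992 × 4600 ≈ 9671.9563 billion.
ΔM = M₂ − M₁ = 9671.9563 − 9052.7531 = 619.2032 billion.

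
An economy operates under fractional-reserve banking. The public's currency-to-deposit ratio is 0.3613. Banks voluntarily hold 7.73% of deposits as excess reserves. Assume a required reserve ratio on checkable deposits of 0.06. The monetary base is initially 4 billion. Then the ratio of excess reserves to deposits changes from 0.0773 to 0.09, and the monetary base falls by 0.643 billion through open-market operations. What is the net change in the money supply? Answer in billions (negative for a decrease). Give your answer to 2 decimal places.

-1.98 billion

Before: m₁ = (1 + 0.3613) / (0.06 + 0.0773 + 0.3613) ≈ 2.7302, MB₁ = 4, so M₁ = 2.7302 × 4 = 10.9208 billion.
After: m₂ = (1 + 0.3613) / (0.06 + 0.09 + 0.3613) ≈ 2.6624, MB₂ = 4 − 0.643 = 3.357, so M₂ = 2.6624 × 3.357 ≈ 8.9377 billion.
ΔM = M₂ − M₁ = 8.9377 − 10.9208 = -1.9831 billion.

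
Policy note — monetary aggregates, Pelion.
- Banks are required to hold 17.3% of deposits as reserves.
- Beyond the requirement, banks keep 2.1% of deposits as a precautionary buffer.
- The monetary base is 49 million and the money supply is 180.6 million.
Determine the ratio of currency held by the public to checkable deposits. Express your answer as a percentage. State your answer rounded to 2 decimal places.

Using m = M/MB = 180.6/49 ≈ 3.685714. From m = (1 + c)/(c + rr + e), rearranging gives 1 + c = m·(c + rr + e), so c·(1 − m) = m·(rr + e) − 1.
Hence c = [m·(rr + e) − 1]/(1 − m) = [3.685714 × (0.173 + 0.021) − 1] / (1 − 3.685714) ≈ 0.106106.

10.61%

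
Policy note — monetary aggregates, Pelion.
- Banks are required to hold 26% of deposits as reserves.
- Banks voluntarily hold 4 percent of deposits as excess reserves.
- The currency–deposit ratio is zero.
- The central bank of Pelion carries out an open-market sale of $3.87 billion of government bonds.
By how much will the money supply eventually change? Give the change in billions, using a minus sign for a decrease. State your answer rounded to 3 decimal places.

-12.900 billion

The money multiplier is m = 1 / (rr + e) = 1 / (0.26 + 0.04) ≈ 3.33333.
The sale removes 3.87 billion of base, so ΔM = m × ΔMB = 3.33333 × (−3.87) ≈ -12.9 billion.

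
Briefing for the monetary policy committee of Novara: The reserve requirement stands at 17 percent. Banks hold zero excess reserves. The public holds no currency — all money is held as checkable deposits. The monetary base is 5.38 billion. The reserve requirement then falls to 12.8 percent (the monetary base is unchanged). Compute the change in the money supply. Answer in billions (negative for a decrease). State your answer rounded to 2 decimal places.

Initially m₁ = 1 / (0.17) ≈ 5.8824, so M₁ = 5.8824 × 5.38 ≈ 31.6473 billion.
After the change m₂ = 1 / (0.128) = 7.8125, so M₂ = 7.8125 × 5.38 ≈ 42.0312 billion.
ΔM = M₂ − M₁ = 42.0312 − 31.6473 = 10.3839 billion.

10.38 billion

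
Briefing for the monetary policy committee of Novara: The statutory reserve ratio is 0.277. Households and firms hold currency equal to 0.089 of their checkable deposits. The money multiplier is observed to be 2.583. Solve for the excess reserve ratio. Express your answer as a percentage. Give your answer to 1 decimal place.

5.6%

Using m = 2.583. Since m = (1 + c)/(c + rr + e), the denominator satisfies c + rr + e = (1 + c)/m = (1 + 0.089) / 2.583 ≈ 0.421603.
With c = 0.089 and rr = 0.277, the excess reserve ratio is 0.421603 − 0.089 − 0.277 = 0.055603.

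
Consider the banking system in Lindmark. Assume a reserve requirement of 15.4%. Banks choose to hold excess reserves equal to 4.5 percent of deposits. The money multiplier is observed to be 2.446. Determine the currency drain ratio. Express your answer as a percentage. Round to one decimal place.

35.5%

Using m = 2.446. From m = (1 + c)/(c + rr + e), rearranging gives 1 + c = m·(c + rr + e), so c·(1 − m) = m·(rr + e) − 1.
Hence c = [m·(rr + e) − 1]/(1 − m) = [2.446 × (0.154 + 0.045) − 1] / (1 − 2.446) ≈ 0.354942.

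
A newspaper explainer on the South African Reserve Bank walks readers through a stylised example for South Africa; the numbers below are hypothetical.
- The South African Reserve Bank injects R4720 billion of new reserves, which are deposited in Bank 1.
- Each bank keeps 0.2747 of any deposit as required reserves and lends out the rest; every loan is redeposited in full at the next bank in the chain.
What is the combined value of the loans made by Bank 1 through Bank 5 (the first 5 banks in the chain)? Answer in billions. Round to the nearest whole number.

Bank i lends (1 − rr)^i of the original deposit: Bank 1 lends 4720·0.7253 = 3423.4160, Bank 2 lends 4720·0.7253² ≈ 2483.0036, and so on.
Summing a geometric series: total = 4720·[0.7253·(1 − 0.7253^5) / (1 − 0.7253)] ≈ 9960.9447 billion.

R9961 billion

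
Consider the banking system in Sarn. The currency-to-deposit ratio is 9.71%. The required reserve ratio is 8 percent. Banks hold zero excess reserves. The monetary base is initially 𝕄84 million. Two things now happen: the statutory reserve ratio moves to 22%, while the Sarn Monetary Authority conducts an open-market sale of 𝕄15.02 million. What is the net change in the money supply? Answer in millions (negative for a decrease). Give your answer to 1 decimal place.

Before: m₁ = (1 + 0.0971) / (0.08 + 0.0971) ≈ 6.1948, MB₁ = 84, so M₁ = 6.1948 × 84 = 520.3632 million.
After: m₂ = (1 + 0.0971) / (0.22 + 0.0971) ≈ 3.4598, MB₂ = 84 − 15.02 = 68.98, so M₂ = 3.4598 × 68.98 ≈ 238.657 million.
ΔM = M₂ − M₁ = 238.657 − 520.3632 = -281.7062 million.

-281.7 million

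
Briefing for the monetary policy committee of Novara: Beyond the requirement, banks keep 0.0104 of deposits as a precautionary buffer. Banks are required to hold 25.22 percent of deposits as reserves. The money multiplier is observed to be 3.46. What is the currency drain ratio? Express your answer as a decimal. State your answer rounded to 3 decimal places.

Using m = 3.46. From m = (1 + c)/(c + rr + e), rearranging gives 1 + c = m·(c + rr + e), so c·(1 − m) = m·(rr + e) − 1.
Hence c = [m·(rr + e) − 1]/(1 − m) = [3.46 × (0.2522 + 0.0104) − 1] / (1 − 3.46) ≈ 0.037156.

0.037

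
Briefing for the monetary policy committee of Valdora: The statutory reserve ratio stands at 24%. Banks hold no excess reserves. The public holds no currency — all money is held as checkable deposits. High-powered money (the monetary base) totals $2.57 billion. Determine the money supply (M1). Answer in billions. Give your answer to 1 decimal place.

With no currency drain or excess reserves, the money multiplier is m = 1/rr = 1/0.24 ≈ 4.1667.
Money supply M = m × MB = 4.1667 × 2.57 ≈ 10.7084 billion.

$10.7 billion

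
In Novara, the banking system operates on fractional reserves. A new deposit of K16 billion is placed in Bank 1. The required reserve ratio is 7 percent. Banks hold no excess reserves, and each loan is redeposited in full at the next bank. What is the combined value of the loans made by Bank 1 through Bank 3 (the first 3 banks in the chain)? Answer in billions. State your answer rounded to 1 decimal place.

K41.6 billion

Bank i lends (1 − rr)^i of the original deposit: Bank 1 lends 16·0.9300 = 14.8800, Bank 2 lends 16·0.9300² = 13.8384, and so on.
Summing a geometric series: total = 16·[0.9300·(1 − 0.9300^3) / (1 − 0.9300)] ≈ 41.5881 billion.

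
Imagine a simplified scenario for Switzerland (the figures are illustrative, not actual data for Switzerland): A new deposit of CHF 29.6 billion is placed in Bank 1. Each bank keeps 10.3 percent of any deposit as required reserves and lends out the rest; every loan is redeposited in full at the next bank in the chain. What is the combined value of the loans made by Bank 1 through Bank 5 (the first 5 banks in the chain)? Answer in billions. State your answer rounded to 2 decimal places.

CHF 108.08 billion

Bank i lends (1 − rr)^i of the original deposit: Bank 1 lends 29.6·0.8970 = 26.5512, Bank 2 lends 29.6·0.8970² ≈ 23.8164, and so on.
Summing a geometric series: total = 29.6·[0.8970·(1 − 0.8970^5) / (1 − 0.8970)] ≈ 108.0830 billion.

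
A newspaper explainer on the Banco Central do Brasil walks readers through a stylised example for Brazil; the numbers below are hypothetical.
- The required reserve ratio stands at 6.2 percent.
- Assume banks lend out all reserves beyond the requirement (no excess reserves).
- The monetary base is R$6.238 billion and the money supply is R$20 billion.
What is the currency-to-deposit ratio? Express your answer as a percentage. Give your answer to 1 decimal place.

Using m = M/MB = 20/6.238 ≈ 3.206156. From m = (1 + c)/(c + rr + e), rearranging gives 1 + c = m·(c + rr + e), so c·(1 − m) = m·(rr + e) − 1.
Hence c = [m·(rr + e) − 1]/(1 − m) = [3.206156 × (0.062 + 0) − 1] / (1 − 3.206156) ≈ 0.363174.

36.3%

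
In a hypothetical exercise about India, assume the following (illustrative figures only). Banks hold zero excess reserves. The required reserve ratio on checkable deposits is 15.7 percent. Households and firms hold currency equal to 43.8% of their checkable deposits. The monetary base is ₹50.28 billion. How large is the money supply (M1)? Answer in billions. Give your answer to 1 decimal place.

₹121.5 billion

The money multiplier is m = (1 + c) / (rr + c) = (1 + 0.438) / (0.157 + 0.438) ≈ 2.4168.
So M = m × MB = 2.4168 × 50.28 ≈ 121.5167 billion.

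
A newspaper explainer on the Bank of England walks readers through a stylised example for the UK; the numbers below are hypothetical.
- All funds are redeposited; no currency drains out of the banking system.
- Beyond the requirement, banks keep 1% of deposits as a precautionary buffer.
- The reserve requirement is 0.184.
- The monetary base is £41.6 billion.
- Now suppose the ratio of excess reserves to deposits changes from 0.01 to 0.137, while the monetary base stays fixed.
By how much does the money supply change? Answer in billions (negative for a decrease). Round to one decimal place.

Initially m₁ = 1 / (0.184 + 0.01) ≈ 5.1546, so M₁ = 5.1546 × 41.6 ≈ 214.4314 billion.
After the change m₂ = 1 / (0.184 + 0.137) ≈ 3.1153, so M₂ = 3.1153 × 41.6 ≈ 129.5965 billion.
ΔM = M₂ − M₁ = 129.5965 − 214.4314 = -84.8349 billion.

-84.8 billion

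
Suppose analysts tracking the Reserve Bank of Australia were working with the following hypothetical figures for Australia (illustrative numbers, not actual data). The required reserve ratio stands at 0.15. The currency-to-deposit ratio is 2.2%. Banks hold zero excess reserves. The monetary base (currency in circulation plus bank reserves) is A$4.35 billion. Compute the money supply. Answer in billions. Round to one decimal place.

The money multiplier is m = (1 + c) / (rr + c) = (1 + 0.022) / (0.15 + 0.022) ≈ 5.9419.
So M = m × MB = 5.9419 × 4.35 ≈ 25.8473 billion.

A$25.8 billion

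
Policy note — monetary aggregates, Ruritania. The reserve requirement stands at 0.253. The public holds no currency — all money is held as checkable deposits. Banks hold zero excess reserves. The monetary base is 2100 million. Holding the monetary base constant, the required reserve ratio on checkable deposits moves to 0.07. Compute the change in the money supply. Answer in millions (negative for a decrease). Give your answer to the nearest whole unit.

Initially m₁ = 1 / (0.253) ≈ 3.95257, so M₁ = 3.95257 × 2100 = 8300.397 million.
After the change m₂ = 1 / (0.07) ≈ 14.28571, so M₂ = 14.28571 × 2100 = 29999.991 million.
ΔM = M₂ − M₁ = 29999.991 − 8300.397 = 21699.594 million.

21700 million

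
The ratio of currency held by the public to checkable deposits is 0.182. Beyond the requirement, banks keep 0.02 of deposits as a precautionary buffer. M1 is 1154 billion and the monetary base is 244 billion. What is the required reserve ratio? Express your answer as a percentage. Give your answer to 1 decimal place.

4.8%

Using m = M/MB = 1154/244 ≈ 4.729508. Since m = (1 + c)/(c + rr + e), the denominator satisfies c + rr + e = (1 + c)/m = (1 + 0.182) / 4.729508 ≈ 0.249920.
With c = 0.182 and e = 0.02, the required reserve ratio is 0.249920 − 0.182 − 0.02 = 0.04792.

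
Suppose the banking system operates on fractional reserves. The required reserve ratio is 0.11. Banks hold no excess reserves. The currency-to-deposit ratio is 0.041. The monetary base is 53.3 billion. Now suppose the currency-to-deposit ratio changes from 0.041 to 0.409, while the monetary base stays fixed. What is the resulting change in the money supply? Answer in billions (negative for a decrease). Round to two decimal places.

-222.75 billion

Initially m₁ = (1 + 0.041) / (0.11 + 0.041) ≈ 6.89404, so M₁ = 6.89404 × 53.3 ≈ 367.4523 billion.
After the change m₂ = (1 + 0.409) / (0.11 + 0.409) ≈ 2.71484, so M₂ = 2.71484 × 53.3 ≈ 144.701 billion.
ΔM = M₂ − M₁ = 144.701 − 367.4523 = -222.7513 billion.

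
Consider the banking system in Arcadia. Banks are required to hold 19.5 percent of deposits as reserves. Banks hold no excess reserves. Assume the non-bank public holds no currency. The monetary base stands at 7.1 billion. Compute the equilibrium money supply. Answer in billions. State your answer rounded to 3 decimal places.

With no currency drain or excess reserves, the money multiplier is m = 1/rr = 1/0.195 ≈ 5.12821.
Money supply M = m × MB = 5.12821 × 7.1 ≈ 36.4103 billion.

36.410 billion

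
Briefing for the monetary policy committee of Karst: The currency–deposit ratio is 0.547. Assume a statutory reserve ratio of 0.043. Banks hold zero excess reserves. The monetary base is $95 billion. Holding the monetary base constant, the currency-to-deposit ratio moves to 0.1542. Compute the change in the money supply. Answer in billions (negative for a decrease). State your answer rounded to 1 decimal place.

$306.9 billion

Initially m₁ = (1 + 0.547) / (0.043 + 0.547) ≈ 2.6220, so M₁ = 2.6220 × 95 = 249.09 billion.
After the change m₂ = (1 + 0.1542) / (0.043 + 0.1542) ≈ 5.8529, so M₂ = 5.8529 × 95 = 556.0255 billion.
ΔM = M₂ − M₁ = 556.0255 − 249.09 = 306.9355 billion.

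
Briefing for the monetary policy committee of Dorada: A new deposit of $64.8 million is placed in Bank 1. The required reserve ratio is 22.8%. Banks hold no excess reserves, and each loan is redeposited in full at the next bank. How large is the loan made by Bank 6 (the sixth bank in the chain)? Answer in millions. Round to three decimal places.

$13.718 million

Each bank lends a fraction (1 − rr) = 0.7720 of the deposit it receives, so Bank 6 receives 64.8·0.7720^5 and lends 64.8·0.7720^6 ≈ 13.7176 million.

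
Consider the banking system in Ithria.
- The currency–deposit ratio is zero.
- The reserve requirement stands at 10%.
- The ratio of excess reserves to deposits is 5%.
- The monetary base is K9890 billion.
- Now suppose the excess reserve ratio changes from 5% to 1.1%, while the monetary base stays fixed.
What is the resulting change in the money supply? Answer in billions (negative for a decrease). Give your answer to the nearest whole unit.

Initially m₁ = 1 / (0.1 + 0.05) ≈ 6.66667, so M₁ = 6.66667 × 9890 = 65933.3663 billion.
After the change m₂ = 1 / (0.1 + 0.011) ≈ 9.00901, so M₂ = 9.00901 × 9890 = 89099.1089 billion.
ΔM = M₂ − M₁ = 89099.1089 − 65933.3663 = 23165.7426 billion.

K23166 billion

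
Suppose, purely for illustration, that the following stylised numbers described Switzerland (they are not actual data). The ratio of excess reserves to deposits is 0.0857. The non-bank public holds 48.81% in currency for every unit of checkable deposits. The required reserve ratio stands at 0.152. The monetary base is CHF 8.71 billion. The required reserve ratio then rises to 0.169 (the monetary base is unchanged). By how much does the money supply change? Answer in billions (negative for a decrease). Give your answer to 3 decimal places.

Initially m₁ = (1 + 0.4881) / (0.152 + 0.0857 + 0.4881) ≈ 2.05029, so M₁ = 2.05029 × 8.71 ≈ 17.858 billion.
After the change m₂ = (1 + 0.4881) / (0.169 + 0.0857 + 0.4881) ≈ 2.00337, so M₂ = 2.00337 × 8.71 ≈ 17.4494 billion.
ΔM = M₂ − M₁ = 17.4494 − 17.858 = -0.4086 billion.

-0.409 billion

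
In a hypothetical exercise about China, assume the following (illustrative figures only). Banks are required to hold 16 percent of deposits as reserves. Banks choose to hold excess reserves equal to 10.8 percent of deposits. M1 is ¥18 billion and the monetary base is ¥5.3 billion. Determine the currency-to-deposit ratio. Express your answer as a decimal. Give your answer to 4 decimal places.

0.0375

Using m = M/MB = 18/5.3 ≈ 3.396226. From m = (1 + c)/(c + rr + e), rearranging gives 1 + c = m·(c + rr + e), so c·(1 − m) = m·(rr + e) − 1.
Hence c = [m·(rr + e) − 1]/(1 − m) = [3.396226 × (0.16 + 0.108) − 1] / (1 − 3.396226) ≈ 0.037480.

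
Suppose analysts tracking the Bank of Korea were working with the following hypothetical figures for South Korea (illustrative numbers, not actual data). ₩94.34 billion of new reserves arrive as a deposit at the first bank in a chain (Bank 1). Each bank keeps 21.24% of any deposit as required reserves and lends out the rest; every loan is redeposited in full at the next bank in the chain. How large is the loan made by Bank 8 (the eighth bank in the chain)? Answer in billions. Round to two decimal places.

₩13.97 billion

Each bank lends a fraction (1 − rr) = 0.7876 of the deposit it receives, so Bank 8 receives 94.34·0.7876^7 and lends 94.34·0.7876^8 ≈ 13.9682 billion.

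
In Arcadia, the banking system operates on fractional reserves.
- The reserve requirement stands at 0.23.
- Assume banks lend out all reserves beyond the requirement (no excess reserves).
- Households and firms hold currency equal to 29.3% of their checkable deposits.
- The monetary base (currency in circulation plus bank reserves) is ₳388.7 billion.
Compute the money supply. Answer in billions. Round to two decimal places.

The money multiplier is m = (1 + c) / (rr + c) = (1 + 0.293) / (0.23 + 0.293) ≈ 2.472275.
So M = m × MB = 2.472275 × 388.7 ≈ 960.9733 billion.

₳960.97 billion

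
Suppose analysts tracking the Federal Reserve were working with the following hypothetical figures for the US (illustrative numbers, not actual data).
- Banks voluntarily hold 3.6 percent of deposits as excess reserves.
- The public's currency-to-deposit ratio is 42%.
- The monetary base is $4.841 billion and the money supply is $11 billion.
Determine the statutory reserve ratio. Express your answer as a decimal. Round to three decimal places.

Using m = M/MB = 11/4.841 ≈ 2.272258. Since m = (1 + c)/(c + rr + e), the denominator satisfies c + rr + e = (1 + c)/m = (1 + 0.42) / 2.272258 ≈ 0.624929.
With c = 0.42 and e = 0.036, the statutory reserve ratio is 0.624929 − 0.42 − 0.036 = 0.168929.

0.169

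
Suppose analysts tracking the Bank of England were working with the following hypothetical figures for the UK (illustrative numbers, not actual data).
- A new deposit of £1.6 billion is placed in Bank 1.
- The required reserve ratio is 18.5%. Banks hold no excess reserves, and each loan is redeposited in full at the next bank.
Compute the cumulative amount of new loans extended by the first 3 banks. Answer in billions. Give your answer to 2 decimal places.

Bank i lends (1 − rr)^i of the original deposit: Bank 1 lends 1.6·0.8150 = 1.3040, Bank 2 lends 1.6·0.8150² ≈ 1.0628, and so on.
Summing a geometric series: total = 1.6·[0.8150·(1 − 0.8150^3) / (1 − 0.8150)] ≈ 3.2329 billion.

£3.23 billion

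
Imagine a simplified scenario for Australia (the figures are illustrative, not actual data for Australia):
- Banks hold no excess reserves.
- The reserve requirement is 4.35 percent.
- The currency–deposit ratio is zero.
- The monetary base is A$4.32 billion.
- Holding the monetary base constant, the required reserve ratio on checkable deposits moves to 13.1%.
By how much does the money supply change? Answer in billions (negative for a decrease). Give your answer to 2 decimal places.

Initially m₁ = 1 / (0.0435) ≈ 22.9885, so M₁ = 22.9885 × 4.32 ≈ 99.3103 billion.
After the change m₂ = 1 / (0.131) ≈ 7.6336, so M₂ = 7.6336 × 4.32 ≈ 32.9772 billion.
ΔM = M₂ − M₁ = 32.9772 − 99.3103 = -66.3331 billion.

-66.33 billion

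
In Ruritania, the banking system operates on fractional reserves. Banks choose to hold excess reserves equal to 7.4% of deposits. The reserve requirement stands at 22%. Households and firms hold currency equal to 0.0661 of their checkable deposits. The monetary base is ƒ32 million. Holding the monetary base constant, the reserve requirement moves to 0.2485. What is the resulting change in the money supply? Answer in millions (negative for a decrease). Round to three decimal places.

Initially m₁ = (1 + 0.0661) / (0.22 + 0.074 + 0.0661) ≈ 2.960567, so M₁ = 2.960567 × 32 ≈ 94.7381 million.
After the change m₂ = (1 + 0.0661) / (0.2485 + 0.074 + 0.0661) ≈ 2.743438, so M₂ = 2.743438 × 32 ≈ 87.79 million.
ΔM = M₂ − M₁ = 87.79 − 94.7381 = -6.9481 million.

-6.948 million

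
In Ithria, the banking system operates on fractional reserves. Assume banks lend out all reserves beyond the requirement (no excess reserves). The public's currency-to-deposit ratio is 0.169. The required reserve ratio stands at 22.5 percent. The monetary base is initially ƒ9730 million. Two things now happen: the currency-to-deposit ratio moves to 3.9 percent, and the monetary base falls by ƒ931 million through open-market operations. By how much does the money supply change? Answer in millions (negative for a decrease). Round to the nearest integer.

Before: m₁ = (1 + 0.169) / (0.225 + 0.169) ≈ 2.96701, MB₁ = 9730, so M₁ = 2.96701 × 9730 = 28869.0073 million.
After: m₂ = (1 + 0.039) / (0.225 + 0.039) ≈ 3.93561, MB₂ = 9730 − 931 = 8799, so M₂ = 3.93561 × 8799 ≈ 34629.4324 million.
ΔM = M₂ − M₁ = 34629.4324 − 28869.0073 = 5760.4251 million.

ƒ5760 million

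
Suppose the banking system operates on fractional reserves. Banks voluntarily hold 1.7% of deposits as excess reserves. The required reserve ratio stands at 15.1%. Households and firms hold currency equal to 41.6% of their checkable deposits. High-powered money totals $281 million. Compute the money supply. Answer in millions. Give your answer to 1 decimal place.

The money multiplier is m = (1 + c) / (rr + e + c) = (1 + 0.416) / (0.151 + 0.017 + 0.416) ≈ 2.42466.
So M = m × MB = 2.42466 × 281 ≈ 681.3295 million.

$681.3 million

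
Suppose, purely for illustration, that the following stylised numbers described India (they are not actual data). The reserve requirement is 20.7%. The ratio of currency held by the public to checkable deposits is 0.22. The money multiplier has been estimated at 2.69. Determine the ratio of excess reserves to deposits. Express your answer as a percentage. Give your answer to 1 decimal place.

Using m = 2.69. Since m = (1 + c)/(c + rr + e), the denominator satisfies c + rr + e = (1 + c)/m = (1 + 0.22) / 2.69 ≈ 0.453532.
With c = 0.22 and rr = 0.207, the ratio of excess reserves to deposits is 0.453532 − 0.22 − 0.207 = 0.026532.

2.7%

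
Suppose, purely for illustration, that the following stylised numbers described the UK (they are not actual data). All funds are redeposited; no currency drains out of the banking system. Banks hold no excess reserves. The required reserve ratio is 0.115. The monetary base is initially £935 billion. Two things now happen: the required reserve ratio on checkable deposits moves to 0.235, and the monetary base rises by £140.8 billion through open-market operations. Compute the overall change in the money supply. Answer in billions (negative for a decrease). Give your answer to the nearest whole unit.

-3553 billion

Before: m₁ = 1 / (0.115) ≈ 8.69565, MB₁ = 935, so M₁ = 8.69565 × 935 ≈ 8130.4328 billion.
After: m₂ = 1 / (0.235) ≈ 4.25532, MB₂ = 935 + 140.8 = 1075.8, so M₂ = 4.25532 × 1075.8 ≈ 4577.8733 billion.
ΔM = M₂ − M₁ = 4577.8733 − 8130.4328 = -3552.5595 billion.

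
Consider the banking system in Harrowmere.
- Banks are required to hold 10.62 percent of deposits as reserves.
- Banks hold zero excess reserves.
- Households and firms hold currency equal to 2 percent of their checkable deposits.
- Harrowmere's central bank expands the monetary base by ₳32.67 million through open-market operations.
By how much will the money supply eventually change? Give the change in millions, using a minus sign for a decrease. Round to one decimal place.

The money multiplier is m = (1 + c) / (rr + c) = (1 + 0.02) / (0.1062 + 0.02) ≈ 8.0824.
The purchase adds 32.67 million of base, so ΔM = m × ΔMB = 8.0824 × (+32.67) ≈ 264.052 million.

₳264.1 million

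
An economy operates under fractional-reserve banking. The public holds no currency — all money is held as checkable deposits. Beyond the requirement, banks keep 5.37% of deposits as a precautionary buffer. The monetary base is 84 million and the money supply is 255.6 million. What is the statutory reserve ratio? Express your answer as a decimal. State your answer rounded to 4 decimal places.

0.2749

Using m = M/MB = 255.6/84 ≈ 3.042857. Since m = (1 + c)/(c + rr + e), the denominator satisfies c + rr + e = (1 + c)/m = (1 + 0) / 3.042857 ≈ 0.328639.
With c = 0 and e = 0.0537, the statutory reserve ratio is 0.328639 − 0 − 0.0537 = 0.274939.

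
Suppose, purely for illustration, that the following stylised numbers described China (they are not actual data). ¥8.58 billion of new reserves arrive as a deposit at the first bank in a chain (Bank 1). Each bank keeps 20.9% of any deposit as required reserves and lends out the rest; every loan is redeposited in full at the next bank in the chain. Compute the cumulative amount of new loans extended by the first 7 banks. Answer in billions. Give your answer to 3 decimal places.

¥26.181 billion

Bank i lends (1 − rr)^i of the original deposit: Bank 1 lends 8.58·0.7910 ≈ 6.7868, Bank 2 lends 8.58·0.7910² ≈ 5.3683, and so on.
Summing a geometric series: total = 8.58·[0.7910·(1 − 0.7910^7) / (1 − 0.7910)] ≈ 26.1812 billion.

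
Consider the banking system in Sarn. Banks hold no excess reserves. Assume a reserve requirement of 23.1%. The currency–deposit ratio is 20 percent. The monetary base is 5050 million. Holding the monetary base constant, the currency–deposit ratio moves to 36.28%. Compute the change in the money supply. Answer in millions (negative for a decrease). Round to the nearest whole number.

Initially m₁ = (1 + 0.2) / (0.231 + 0.2) ≈ 2.78422, so M₁ = 2.78422 × 5050 = 14060.311 million.
After the change m₂ = (1 + 0.3628) / (0.231 + 0.3628) ≈ 2.29505, so M₂ = 2.29505 × 5050 = 11590.0025 million.
ΔM = M₂ − M₁ = 11590.0025 − 14060.311 = -2470.3085 million.

-2470 million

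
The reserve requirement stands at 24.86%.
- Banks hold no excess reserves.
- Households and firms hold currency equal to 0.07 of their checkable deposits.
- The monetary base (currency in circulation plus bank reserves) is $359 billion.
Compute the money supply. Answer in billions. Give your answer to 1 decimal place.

The money multiplier is m = (1 + c) / (rr + c) = (1 + 0.07) / (0.2486 + 0.07) ≈ 3.35844.
So M = m × MB = 3.35844 × 359 ≈ 1205.68 billion.

$1205.7 billion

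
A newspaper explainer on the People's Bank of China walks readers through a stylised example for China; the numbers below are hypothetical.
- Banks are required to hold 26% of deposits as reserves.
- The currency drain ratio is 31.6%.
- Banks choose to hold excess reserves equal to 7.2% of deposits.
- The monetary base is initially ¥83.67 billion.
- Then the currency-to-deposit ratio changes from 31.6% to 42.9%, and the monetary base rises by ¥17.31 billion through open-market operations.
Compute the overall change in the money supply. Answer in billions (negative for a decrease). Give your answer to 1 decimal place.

¥19.7 billion

Before: m₁ = (1 + 0.316) / (0.26 + 0.072 + 0.316) ≈ 2.03086, MB₁ = 83.67, so M₁ = 2.03086 × 83.67 ≈ 169.9221 billion.
After: m₂ = (1 + 0.429) / (0.26 + 0.072 + 0.429) ≈ 1.87779, MB₂ = 83.67 + 17.31 = 100.98, so M₂ = 1.87779 × 100.98 ≈ 189.6192 billion.
ΔM = M₂ − M₁ = 189.6192 − 169.9221 = 19.6971 billion.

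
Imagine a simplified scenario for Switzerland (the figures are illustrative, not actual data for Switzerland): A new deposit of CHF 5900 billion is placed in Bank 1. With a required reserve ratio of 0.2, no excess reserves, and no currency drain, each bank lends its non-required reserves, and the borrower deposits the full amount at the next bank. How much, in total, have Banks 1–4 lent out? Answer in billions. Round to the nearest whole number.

CHF 13933 billion

Bank i lends (1 − rr)^i of the original deposit: Bank 1 lends 5900·0.8000 = 4720.0000, Bank 2 lends 5900·0.8000² = 3776.0000, and so on.
Summing a geometric series: total = 5900·[0.8000·(1 − 0.8000^4) / (1 − 0.8000)] = 13933.4400 billion.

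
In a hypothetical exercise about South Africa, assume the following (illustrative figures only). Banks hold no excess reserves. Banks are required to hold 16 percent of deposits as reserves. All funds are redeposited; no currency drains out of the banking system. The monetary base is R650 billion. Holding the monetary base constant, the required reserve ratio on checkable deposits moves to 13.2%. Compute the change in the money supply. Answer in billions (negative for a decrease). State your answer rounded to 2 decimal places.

R861.74 billion

Initially m₁ = 1 / (0.16) = 6.25, so M₁ = 6.25 × 650 = 4062.5 billion.
After the change m₂ = 1 / (0.132) ≈ 7.575758, so M₂ = 7.575758 × 650 = 4924.2427 billion.
ΔM = M₂ − M₁ = 4924.2427 − 4062.5 = 861.7427 billion.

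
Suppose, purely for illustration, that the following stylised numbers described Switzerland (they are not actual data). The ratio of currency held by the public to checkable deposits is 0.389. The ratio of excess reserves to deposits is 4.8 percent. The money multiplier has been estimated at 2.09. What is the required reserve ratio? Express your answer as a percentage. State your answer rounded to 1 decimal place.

22.8%

Using m = 2.09. Since m = (1 + c)/(c + rr + e), the denominator satisfies c + rr + e = (1 + c)/m = (1 + 0.389) / 2.09 ≈ 0.664593.
With c = 0.389 and e = 0.048, the required reserve ratio is 0.664593 − 0.389 − 0.048 = 0.227593.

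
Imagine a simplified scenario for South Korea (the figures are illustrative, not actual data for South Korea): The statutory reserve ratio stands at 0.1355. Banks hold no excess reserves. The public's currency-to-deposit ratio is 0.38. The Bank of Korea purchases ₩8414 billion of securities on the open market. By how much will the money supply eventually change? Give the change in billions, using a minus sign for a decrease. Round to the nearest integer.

The money multiplier is m = (1 + c) / (rr + c) = (1 + 0.38) / (0.1355 + 0.38) ≈ 2.67701.
The purchase adds 8414 billion of base, so ΔM = m × ΔMB = 2.67701 × (+8414) ≈ 22524.3621 billion.

₩22524 billion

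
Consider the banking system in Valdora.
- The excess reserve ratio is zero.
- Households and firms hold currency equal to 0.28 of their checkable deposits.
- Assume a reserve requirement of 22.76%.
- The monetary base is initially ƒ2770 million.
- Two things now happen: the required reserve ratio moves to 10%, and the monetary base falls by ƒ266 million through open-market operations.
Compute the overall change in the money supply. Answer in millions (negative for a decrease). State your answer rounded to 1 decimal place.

ƒ1449.5 million

Before: m₁ = (1 + 0.28) / (0.2276 + 0.28) ≈ 2.521671, MB₁ = 2770, so M₁ = 2.521671 × 2770 ≈ 6985.0287 million.
After: m₂ = (1 + 0.28) / (0.1 + 0.28) ≈ 3.368421, MB₂ = 2770 − 266 = 2504, so M₂ = 3.368421 × 2504 ≈ 8434.5262 million.
ΔM = M₂ − M₁ = 8434.5262 − 6985.0287 = 1449.4975 million.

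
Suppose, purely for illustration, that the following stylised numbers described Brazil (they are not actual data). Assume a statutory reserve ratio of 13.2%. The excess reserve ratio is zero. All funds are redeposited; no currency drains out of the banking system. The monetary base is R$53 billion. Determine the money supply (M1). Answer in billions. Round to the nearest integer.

R$402 billion

With no currency drain or excess reserves, the money multiplier is m = 1/rr = 1/0.132 ≈ 7.5758.
Money supply M = m × MB = 7.5758 × 53 = 401.5174 billion.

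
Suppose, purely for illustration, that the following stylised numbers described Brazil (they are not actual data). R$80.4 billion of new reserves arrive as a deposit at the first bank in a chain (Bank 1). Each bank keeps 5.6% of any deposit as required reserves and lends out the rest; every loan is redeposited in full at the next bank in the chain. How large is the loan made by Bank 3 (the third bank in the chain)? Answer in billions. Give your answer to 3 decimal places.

Each bank lends a fraction (1 − rr) = 0.9440 of the deposit it receives, so Bank 3 receives 80.4·0.9440^2 and lends 80.4·0.9440^3 ≈ 67.6351 billion.

R$67.635 billion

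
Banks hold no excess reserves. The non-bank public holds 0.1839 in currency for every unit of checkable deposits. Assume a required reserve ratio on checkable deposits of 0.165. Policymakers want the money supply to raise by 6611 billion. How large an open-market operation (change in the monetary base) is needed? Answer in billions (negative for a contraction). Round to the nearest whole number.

The money multiplier is m = (1 + c) / (rr + c) = (1 + 0.1839) / (0.165 + 0.1839) ≈ 3.39324.
ΔMB = ΔM / m = (+6611) / 3.39324 ≈ 1948.2854 billion.

1948 billion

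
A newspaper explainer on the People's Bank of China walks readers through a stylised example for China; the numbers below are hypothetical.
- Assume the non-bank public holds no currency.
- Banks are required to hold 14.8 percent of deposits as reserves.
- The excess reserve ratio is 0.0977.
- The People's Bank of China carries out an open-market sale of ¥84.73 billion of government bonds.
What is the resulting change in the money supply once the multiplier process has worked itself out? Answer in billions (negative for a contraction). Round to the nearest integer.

The money multiplier is m = 1 / (rr + e) = 1 / (0.148 + 0.0977) ≈ 4.07.
The sale removes 84.73 billion of base, so ΔM = m × ΔMB = 4.07 × (−84.73) = -344.8511 billion.

-345 billion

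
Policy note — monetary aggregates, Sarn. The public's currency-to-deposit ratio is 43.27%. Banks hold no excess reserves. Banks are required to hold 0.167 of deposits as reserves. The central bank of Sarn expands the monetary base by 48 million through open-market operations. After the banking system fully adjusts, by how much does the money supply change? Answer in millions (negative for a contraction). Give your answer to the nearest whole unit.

115 million

The money multiplier is m = (1 + c) / (rr + c) = (1 + 0.4327) / (0.167 + 0.4327) ≈ 2.3890.
The purchase adds 48 million of base, so ΔM = m × ΔMB = 2.3890 × (+48) = 114.672 million.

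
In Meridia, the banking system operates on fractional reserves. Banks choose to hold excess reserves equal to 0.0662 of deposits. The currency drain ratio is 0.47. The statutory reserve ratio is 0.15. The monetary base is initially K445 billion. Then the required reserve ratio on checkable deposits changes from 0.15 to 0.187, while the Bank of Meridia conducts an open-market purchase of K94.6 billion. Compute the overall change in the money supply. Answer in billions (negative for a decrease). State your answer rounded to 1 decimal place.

Before: m₁ = (1 + 0.47) / (0.15 + 0.0662 + 0.47) ≈ 2.14223, MB₁ = 445, so M₁ = 2.14223 × 445 ≈ 953.2924 billion.
After: m₂ = (1 + 0.47) / (0.187 + 0.0662 + 0.47) ≈ 2.03263, MB₂ = 445 + 94.6 = 539.6, so M₂ = 2.03263 × 539.6 ≈ 1096.8071 billion.
ΔM = M₂ − M₁ = 1096.8071 − 953.2924 = 143.5147 billion.

K143.5 billion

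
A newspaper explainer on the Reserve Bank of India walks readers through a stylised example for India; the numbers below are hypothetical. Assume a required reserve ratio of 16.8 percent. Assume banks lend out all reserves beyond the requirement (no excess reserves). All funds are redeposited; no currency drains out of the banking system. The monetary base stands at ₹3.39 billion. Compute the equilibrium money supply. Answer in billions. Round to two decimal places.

₹20.18 billion

With no currency drain or excess reserves, the money multiplier is m = 1/rr = 1/0.168 ≈ 5.9524.
Money supply M = m × MB = 5.9524 × 3.39 ≈ 20.1786 billion.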